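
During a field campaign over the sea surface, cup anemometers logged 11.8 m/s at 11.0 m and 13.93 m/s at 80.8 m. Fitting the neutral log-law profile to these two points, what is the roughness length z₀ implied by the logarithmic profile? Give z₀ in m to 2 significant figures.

Log law: V(z) ∝ ln(z/z₀). With r = V₁/V₂ = 11.8/13.93 = 0.84709,
r · ln(z₂/z₀) = ln(z₁/z₀) ⇒ ln z₀ = (ln z₁ − r·ln z₂)/(1 − r)
ln z₀ = (2.39790 − 0.84709×4.39198) / 0.15291 = -8.6491
z₀ = exp(-8.6491) = 0.0001753 m

z₀ ≈ 0.00018 m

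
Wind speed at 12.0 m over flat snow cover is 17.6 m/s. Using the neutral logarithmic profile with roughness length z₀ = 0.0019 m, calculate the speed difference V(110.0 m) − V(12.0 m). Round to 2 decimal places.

Log law: V₂ = V₁ · ln(z₂/z₀)/ln(z₁/z₀) = 17.6 × 10.9664/8.7508 = 22.0561 m/s
ΔV = 22.0561 − 17.6 = 4.4561 m/s

4.46 m/s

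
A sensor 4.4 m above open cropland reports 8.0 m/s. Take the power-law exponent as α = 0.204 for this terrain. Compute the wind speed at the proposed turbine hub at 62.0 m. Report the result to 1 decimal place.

13.7 m/s

Power-law profile: V₂ = V₁ · (z₂/z₁)^α
V₂ = 8.0 × (62.0/4.4)^0.204 = 8.0 × (14.0909)^0.204
    = 8.0 × 1.7155 = 13.7238 m/s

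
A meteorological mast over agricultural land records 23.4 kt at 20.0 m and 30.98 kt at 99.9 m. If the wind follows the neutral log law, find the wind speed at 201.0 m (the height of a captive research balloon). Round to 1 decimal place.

34.3 kt

Log law: V ∝ ln(z/z₀). From the pair, with r = V₁/V₂ = 0.75533,
ln z₀ = (ln z₁ − r·ln z₂)/(1 − r) = (2.9957 − 0.75533×4.6042)/0.24467 = -1.9696 → z₀ = 0.1395 m
V₃ = V₁ · ln(z₃/z₀)/ln(z₁/z₀) = 23.4 × 7.2729/4.9654 = 34.2748 kt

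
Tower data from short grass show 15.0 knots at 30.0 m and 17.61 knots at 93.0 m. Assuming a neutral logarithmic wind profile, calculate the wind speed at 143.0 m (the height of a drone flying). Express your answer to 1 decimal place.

Log law: V ∝ ln(z/z₀). From the pair, with r = V₁/V₂ = 0.85179,
ln z₀ = (ln z₁ − r·ln z₂)/(1 − r) = (3.4012 − 0.85179×4.5326)/0.14821 = -3.1011 → z₀ = 0.04500 m
V₃ = V₁ · ln(z₃/z₀)/ln(z₁/z₀) = 15.0 × 8.0640/6.5023 = 18.6025 knots

18.6 knots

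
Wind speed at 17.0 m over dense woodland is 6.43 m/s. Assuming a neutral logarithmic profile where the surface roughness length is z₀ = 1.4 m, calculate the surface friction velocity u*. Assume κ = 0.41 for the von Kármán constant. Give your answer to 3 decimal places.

Log law: V(z) = (u*/κ) · ln(z/z₀) ⇒ u* = κ · V / ln(z/z₀)
u* = 0.41 × 6.43 / ln(17.0/1.4) = 0.41 × 6.43 / 2.4967
   = 2.6363 / 2.4967 = 1.0559 m/s

u* ≈ 1.056 m/s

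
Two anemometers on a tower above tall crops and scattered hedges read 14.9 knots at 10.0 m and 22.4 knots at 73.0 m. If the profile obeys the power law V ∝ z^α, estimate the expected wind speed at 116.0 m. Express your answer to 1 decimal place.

24.6 knots

First find α: α = ln(V₂/V₁)/ln(z₂/z₁) = ln(22.4/14.9)/ln(73.0/10.0) = 0.40770/1.98787 = 0.2051
Extrapolate from 73.0 m to 116.0 m: V₃ = 22.4 × (116.0/73.0)^0.2051 = 22.4 × 1.0996 = 24.6320 knots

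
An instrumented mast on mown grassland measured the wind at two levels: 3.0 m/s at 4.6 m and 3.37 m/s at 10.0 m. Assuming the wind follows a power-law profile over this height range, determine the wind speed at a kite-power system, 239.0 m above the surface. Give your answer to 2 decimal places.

First find α: α = ln(V₂/V₁)/ln(z₂/z₁) = ln(3.37/3.0)/ln(10.0/4.6) = 0.11630/0.77653 = 0.1498
Extrapolate from 10.0 m to 239.0 m: V₃ = 3.37 × (239.0/10.0)^0.1498 = 3.37 × 1.6086 = 5.4209 m/s

5.42 m/s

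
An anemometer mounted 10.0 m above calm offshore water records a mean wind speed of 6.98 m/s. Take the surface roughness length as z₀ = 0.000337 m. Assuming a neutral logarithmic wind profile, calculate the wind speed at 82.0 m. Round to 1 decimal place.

8.4 m/s

Log law: V(z) ∝ ln(z/z₀), so V₂/V₁ = ln(z₂/z₀) / ln(z₁/z₀).
ln(82.0/0.000337) = 12.4021, ln(10.0/0.000337) = 10.2980
V₂ = 6.98 × 12.4021/10.2980 = 6.98 × 1.2043 = 8.4062 m/s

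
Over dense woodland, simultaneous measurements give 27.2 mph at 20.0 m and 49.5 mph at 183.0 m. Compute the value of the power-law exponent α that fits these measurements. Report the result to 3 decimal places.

α ≈ 0.270

Power law: V₂/V₁ = (z₂/z₁)^α ⇒ α = ln(V₂/V₁) / ln(z₂/z₁)
α = ln(49.5/27.2) / ln(183.0/20.0) = ln(1.8199) / ln(9.1500)
  = 0.59876 / 2.21375 = 0.27047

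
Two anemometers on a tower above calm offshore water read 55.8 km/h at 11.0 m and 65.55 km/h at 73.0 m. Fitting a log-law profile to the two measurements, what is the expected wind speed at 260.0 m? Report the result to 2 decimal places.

72.09 km/h

Log law: V ∝ ln(z/z₀). From the pair, with r = V₁/V₂ = 0.85126,
ln z₀ = (ln z₁ − r·ln z₂)/(1 − r) = (2.3979 − 0.85126×4.2905)/0.14874 = -8.4334 → z₀ = 0.0002175 m
V₃ = V₁ · ln(z₃/z₀)/ln(z₁/z₀) = 55.8 × 13.9941/10.8313 = 72.0939 km/h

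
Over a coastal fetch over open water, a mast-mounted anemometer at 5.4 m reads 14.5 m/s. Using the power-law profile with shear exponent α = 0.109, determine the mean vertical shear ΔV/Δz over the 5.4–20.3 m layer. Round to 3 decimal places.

Power law: V₂ = V₁ · (z₂/z₁)^α = 14.5 × (3.7593)^0.109 = 16.7515 m/s
ΔV/Δz = (16.7515 − 14.5)/(20.3 − 5.4) = 2.2515/14.9000 = 0.15111 m/s/m

0.151 m/s/m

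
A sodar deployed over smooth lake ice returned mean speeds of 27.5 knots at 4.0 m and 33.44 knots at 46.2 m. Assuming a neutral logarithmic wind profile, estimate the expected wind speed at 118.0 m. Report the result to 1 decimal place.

35.7 knots

Log law: V ∝ ln(z/z₀). From the pair, with r = V₁/V₂ = 0.82237,
ln z₀ = (ln z₁ − r·ln z₂)/(1 − r) = (1.3863 − 0.82237×3.8330)/0.17763 = -9.9410 → z₀ = 0.00004816 m
V₃ = V₁ · ln(z₃/z₀)/ln(z₁/z₀) = 27.5 × 14.7116/11.3272 = 35.7165 knots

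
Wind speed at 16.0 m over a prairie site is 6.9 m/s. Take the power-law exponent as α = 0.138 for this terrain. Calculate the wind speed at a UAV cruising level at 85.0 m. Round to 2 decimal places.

8.69 m/s

Power-law profile: V₂ = V₁ · (z₂/z₁)^α
V₂ = 6.9 × (85.0/16.0)^0.138 = 6.9 × (5.3125)^0.138
    = 6.9 × 1.2592 = 8.6884 m/s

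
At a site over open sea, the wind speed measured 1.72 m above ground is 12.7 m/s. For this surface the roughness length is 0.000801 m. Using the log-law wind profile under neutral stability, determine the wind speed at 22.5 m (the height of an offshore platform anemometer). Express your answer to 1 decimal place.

Log law: V(z) ∝ ln(z/z₀), so V₂/V₁ = ln(z₂/z₀) / ln(z₁/z₀).
ln(22.5/0.000801) = 10.2432, ln(1.72/0.000801) = 7.6720
V₂ = 12.7 × 10.2432/7.6720 = 12.7 × 1.3351 = 16.9563 m/s

17.0 m/s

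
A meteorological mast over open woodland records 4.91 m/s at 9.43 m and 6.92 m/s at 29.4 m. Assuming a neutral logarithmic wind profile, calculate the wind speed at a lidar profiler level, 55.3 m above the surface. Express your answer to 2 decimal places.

8.04 m/s

Log law: V ∝ ln(z/z₀). From the pair, with r = V₁/V₂ = 0.70954,
ln z₀ = (ln z₁ − r·ln z₂)/(1 − r) = (2.2439 − 0.70954×3.3810)/0.29046 = -0.5338 → z₀ = 0.5864 m
V₃ = V₁ · ln(z₃/z₀)/ln(z₁/z₀) = 4.91 × 4.5466/2.7777 = 8.0368 m/s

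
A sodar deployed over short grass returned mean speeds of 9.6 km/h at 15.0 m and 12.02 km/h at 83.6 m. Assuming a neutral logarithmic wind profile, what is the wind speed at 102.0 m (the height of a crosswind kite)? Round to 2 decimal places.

12.30 km/h

Log law: V ∝ ln(z/z₀). From the pair, with r = V₁/V₂ = 0.79867,
ln z₀ = (ln z₁ − r·ln z₂)/(1 − r) = (2.7081 − 0.79867×4.4260)/0.20133 = -4.1071 → z₀ = 0.01645 m
V₃ = V₁ · ln(z₃/z₀)/ln(z₁/z₀) = 9.6 × 8.7321/6.8152 = 12.3002 km/h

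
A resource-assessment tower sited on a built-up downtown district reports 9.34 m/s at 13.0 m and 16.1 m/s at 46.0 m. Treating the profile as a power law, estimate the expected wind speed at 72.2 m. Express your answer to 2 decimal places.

First find α: α = ln(V₂/V₁)/ln(z₂/z₁) = ln(16.1/9.34)/ln(46.0/13.0) = 0.54451/1.26369 = 0.4309
Extrapolate from 46.0 m to 72.2 m: V₃ = 16.1 × (72.2/46.0)^0.4309 = 16.1 × 1.2144 = 19.5517 m/s

19.55 m/s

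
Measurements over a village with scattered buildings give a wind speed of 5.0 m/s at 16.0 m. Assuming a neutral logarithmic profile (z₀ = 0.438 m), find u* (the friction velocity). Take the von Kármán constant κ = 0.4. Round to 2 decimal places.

Log law: V(z) = (u*/κ) · ln(z/z₀) ⇒ u* = κ · V / ln(z/z₀)
u* = 0.4 × 5.0 / ln(16.0/0.438) = 0.4 × 5.0 / 3.5981
   = 2.0000 / 3.5981 = 0.5558 m/s

u* ≈ 0.56 m/s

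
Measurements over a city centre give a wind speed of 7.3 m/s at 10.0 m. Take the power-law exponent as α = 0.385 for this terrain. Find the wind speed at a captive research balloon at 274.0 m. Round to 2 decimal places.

Power-law profile: V₂ = V₁ · (z₂/z₁)^α
V₂ = 7.3 × (274.0/10.0)^0.385 = 7.3 × (27.4000)^0.385
    = 7.3 × 3.5771 = 26.1130 m/s

26.11 m/s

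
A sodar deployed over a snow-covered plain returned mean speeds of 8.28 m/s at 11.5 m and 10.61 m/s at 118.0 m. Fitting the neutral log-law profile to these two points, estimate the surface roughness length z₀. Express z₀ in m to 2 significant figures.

z₀ ≈ 0.0029 m

Log law: V(z) ∝ ln(z/z₀). With r = V₁/V₂ = 8.28/10.61 = 0.78040,
r · ln(z₂/z₀) = ln(z₁/z₀) ⇒ ln z₀ = (ln z₁ − r·ln z₂)/(1 − r)
ln z₀ = (2.44235 − 0.78040×4.77068) / 0.21960 = -5.8317
z₀ = exp(-5.8317) = 0.002933 m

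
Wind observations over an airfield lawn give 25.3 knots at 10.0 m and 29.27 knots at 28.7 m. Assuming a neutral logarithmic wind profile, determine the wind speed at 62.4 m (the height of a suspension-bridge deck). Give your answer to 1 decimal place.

Log law: V ∝ ln(z/z₀). From the pair, with r = V₁/V₂ = 0.86437,
ln z₀ = (ln z₁ − r·ln z₂)/(1 − r) = (2.3026 − 0.86437×3.3569)/0.13563 = -4.4163 → z₀ = 0.01208 m
V₃ = V₁ · ln(z₃/z₀)/ln(z₁/z₀) = 25.3 × 8.5499/6.7189 = 32.1945 knots

32.2 knots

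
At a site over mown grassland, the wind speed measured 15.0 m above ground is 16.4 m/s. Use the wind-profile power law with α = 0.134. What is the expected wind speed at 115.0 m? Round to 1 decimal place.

Power-law profile: V₂ = V₁ · (z₂/z₁)^α
V₂ = 16.4 × (115.0/15.0)^0.134 = 16.4 × (7.6667)^0.134
    = 16.4 × 1.3138 = 21.5467 m/s

21.5 m/s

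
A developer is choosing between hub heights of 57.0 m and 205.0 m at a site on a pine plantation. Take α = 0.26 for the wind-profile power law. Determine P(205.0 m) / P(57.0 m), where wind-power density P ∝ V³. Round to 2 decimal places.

2.71

Speed ratio: V_B/V_A = (z_B/z_A)^α = (205.0/57.0)^0.26 = (3.5965)^0.26 = 1.39485
Power-density ratio: P_B/P_A = (V_B/V_A)³ = (1.39485)³ = 2.71385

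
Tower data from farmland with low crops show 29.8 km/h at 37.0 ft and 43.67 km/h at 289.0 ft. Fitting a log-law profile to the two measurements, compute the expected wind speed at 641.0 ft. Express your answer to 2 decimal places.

49.05 km/h

Log law: V ∝ ln(z/z₀). From the pair, with r = V₁/V₂ = 0.68239,
ln z₀ = (ln z₁ − r·ln z₂)/(1 − r) = (3.6109 − 0.68239×5.6664)/0.31761 = -0.8054 → z₀ = 0.4469 ft
V₃ = V₁ · ln(z₃/z₀)/ln(z₁/z₀) = 29.8 × 7.2684/4.4163 = 49.0453 km/h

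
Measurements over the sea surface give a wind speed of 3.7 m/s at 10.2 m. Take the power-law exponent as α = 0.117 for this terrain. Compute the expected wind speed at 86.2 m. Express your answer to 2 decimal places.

Power-law profile: V₂ = V₁ · (z₂/z₁)^α
V₂ = 3.7 × (86.2/10.2)^0.117 = 3.7 × (8.4510)^0.117
    = 3.7 × 1.2837 = 4.7495 m/s

4.75 m/s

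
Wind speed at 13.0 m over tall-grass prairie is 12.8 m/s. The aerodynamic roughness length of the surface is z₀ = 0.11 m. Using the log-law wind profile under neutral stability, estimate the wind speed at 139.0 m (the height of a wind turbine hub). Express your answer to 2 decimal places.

Log law: V(z) ∝ ln(z/z₀), so V₂/V₁ = ln(z₂/z₀) / ln(z₁/z₀).
ln(139.0/0.11) = 7.1417, ln(13.0/0.11) = 4.7722
V₂ = 12.8 × 7.1417/4.7722 = 12.8 × 1.4965 = 19.1555 m/s

19.16 m/s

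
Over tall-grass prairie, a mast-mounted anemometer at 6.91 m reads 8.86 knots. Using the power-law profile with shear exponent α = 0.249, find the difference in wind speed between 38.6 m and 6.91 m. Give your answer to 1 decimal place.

Power law: V₂ = V₁ · (z₂/z₁)^α = 8.86 × (5.5861)^0.249 = 13.5977 knots
ΔV = 13.5977 − 8.86 = 4.7377 knots

4.7 knots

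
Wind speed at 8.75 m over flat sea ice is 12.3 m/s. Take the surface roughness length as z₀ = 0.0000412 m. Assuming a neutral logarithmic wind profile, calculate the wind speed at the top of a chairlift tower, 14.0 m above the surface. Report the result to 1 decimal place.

Log law: V(z) ∝ ln(z/z₀), so V₂/V₁ = ln(z₂/z₀) / ln(z₁/z₀).
ln(14.0/0.0000412) = 12.7361, ln(8.75/0.0000412) = 12.2661
V₂ = 12.3 × 12.7361/12.2661 = 12.3 × 1.0383 = 12.7713 m/s

12.8 m/s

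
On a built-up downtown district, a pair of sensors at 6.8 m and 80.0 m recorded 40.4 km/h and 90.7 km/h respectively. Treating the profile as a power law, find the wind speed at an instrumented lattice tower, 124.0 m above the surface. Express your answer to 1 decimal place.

First find α: α = ln(V₂/V₁)/ln(z₂/z₁) = ln(90.7/40.4)/ln(80.0/6.8) = 0.80873/2.46510 = 0.3281
Extrapolate from 80.0 m to 124.0 m: V₃ = 90.7 × (124.0/80.0)^0.3281 = 90.7 × 1.1546 = 104.7248 km/h

104.7 km/h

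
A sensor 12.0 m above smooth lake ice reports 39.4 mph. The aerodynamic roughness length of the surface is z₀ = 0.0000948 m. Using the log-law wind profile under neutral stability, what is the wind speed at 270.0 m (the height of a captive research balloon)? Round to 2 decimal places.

49.84 mph

Log law: V(z) ∝ ln(z/z₀), so V₂/V₁ = ln(z₂/z₀) / ln(z₁/z₀).
ln(270.0/0.0000948) = 14.8622, ln(12.0/0.0000948) = 11.7486
V₂ = 39.4 × 14.8622/11.7486 = 39.4 × 1.2650 = 49.8414 mph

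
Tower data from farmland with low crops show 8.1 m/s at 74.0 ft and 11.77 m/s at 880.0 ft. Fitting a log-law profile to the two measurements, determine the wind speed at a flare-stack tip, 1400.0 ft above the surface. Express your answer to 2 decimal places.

12.46 m/s

Log law: V ∝ ln(z/z₀). From the pair, with r = V₁/V₂ = 0.68819,
ln z₀ = (ln z₁ − r·ln z₂)/(1 − r) = (4.3041 − 0.68819×6.7799)/0.31181 = -1.1604 → z₀ = 0.3134 ft
V₃ = V₁ · ln(z₃/z₀)/ln(z₁/z₀) = 8.1 × 8.4046/5.4644 = 12.4582 m/s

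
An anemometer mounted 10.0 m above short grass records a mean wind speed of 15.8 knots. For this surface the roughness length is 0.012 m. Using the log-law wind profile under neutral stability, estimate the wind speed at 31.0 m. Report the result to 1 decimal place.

Log law: V(z) ∝ ln(z/z₀), so V₂/V₁ = ln(z₂/z₀) / ln(z₁/z₀).
ln(31.0/0.012) = 7.8568, ln(10.0/0.012) = 6.7254
V₂ = 15.8 × 7.8568/6.7254 = 15.8 × 1.1682 = 18.4580 knots

18.5 knots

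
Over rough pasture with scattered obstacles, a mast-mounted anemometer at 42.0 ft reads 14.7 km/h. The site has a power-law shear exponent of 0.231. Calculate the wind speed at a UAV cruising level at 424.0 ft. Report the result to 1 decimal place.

25.1 km/h

Power-law profile: V₂ = V₁ · (z₂/z₁)^α
V₂ = 14.7 × (424.0/42.0)^0.231 = 14.7 × (10.0952)^0.231
    = 14.7 × 1.7059 = 25.0766 km/h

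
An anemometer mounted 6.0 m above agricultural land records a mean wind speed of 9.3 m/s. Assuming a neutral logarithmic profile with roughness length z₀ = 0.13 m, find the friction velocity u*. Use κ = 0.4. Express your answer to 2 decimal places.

Log law: V(z) = (u*/κ) · ln(z/z₀) ⇒ u* = κ · V / ln(z/z₀)
u* = 0.4 × 9.3 / ln(6.0/0.13) = 0.4 × 9.3 / 3.8320
   = 3.7200 / 3.8320 = 0.9708 m/s

u* ≈ 0.97 m/s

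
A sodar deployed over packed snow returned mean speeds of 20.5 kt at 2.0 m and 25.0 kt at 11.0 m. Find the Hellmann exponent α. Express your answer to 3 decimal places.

α ≈ 0.116

Power law: V₂/V₁ = (z₂/z₁)^α ⇒ α = ln(V₂/V₁) / ln(z₂/z₁)
α = ln(25.0/20.5) / ln(11.0/2.0) = ln(1.2195) / ln(5.5000)
  = 0.19845 / 1.70475 = 0.11641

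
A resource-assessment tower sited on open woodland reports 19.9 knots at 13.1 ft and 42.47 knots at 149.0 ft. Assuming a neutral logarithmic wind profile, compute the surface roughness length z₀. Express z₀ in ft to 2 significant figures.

z₀ ≈ 1.5 ft

Log law: V(z) ∝ ln(z/z₀). With r = V₁/V₂ = 19.9/42.47 = 0.46857,
r · ln(z₂/z₀) = ln(z₁/z₀) ⇒ ln z₀ = (ln z₁ − r·ln z₂)/(1 − r)
ln z₀ = (2.57261 − 0.46857×5.00395) / 0.53143 = 0.4289
z₀ = exp(0.4289) = 1.536 ft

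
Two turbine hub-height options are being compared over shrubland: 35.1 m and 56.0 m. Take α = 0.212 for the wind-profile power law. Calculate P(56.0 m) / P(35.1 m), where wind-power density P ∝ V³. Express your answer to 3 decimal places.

1.346

Speed ratio: V_B/V_A = (z_B/z_A)^α = (56.0/35.1)^0.212 = (1.5954)^0.212 = 1.10411
Power-density ratio: P_B/P_A = (V_B/V_A)³ = (1.10411)³ = 1.34596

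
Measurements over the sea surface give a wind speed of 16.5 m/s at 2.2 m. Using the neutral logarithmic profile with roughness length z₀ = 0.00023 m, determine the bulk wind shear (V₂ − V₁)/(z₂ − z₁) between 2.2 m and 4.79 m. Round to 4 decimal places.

0.5408 m/s/m

Log law: V₂ = V₁ · ln(z₂/z₀)/ln(z₁/z₀) = 16.5 × 9.9440/9.1659 = 17.9007 m/s
ΔV/Δz = (17.9007 − 16.5)/(4.79 − 2.2) = 1.4007/2.5900 = 0.54079 m/s/m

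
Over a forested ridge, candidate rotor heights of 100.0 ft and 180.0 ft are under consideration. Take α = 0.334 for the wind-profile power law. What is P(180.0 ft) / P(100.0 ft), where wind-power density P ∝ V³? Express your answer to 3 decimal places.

Speed ratio: V_B/V_A = (z_B/z_A)^α = (180.0/100.0)^0.334 = (1.8000)^0.334 = 1.21692
Power-density ratio: P_B/P_A = (V_B/V_A)³ = (1.21692)³ = 1.80212

1.802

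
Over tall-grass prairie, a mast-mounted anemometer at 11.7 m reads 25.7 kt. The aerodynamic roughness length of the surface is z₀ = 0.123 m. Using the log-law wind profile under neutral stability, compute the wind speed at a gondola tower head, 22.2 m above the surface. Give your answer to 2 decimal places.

29.31 kt

Log law: V(z) ∝ ln(z/z₀), so V₂/V₁ = ln(z₂/z₀) / ln(z₁/z₀).
ln(22.2/0.123) = 5.1957, ln(11.7/0.123) = 4.5552
V₂ = 25.7 × 5.1957/4.5552 = 25.7 × 1.1406 = 29.3137 kt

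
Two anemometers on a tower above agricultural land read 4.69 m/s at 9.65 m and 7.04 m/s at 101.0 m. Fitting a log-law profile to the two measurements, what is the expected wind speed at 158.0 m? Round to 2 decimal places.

7.49 m/s

Log law: V ∝ ln(z/z₀). From the pair, with r = V₁/V₂ = 0.66619,
ln z₀ = (ln z₁ − r·ln z₂)/(1 − r) = (2.2670 − 0.66619×4.6151)/0.33381 = -2.4194 → z₀ = 0.08898 m
V₃ = V₁ · ln(z₃/z₀)/ln(z₁/z₀) = 4.69 × 7.4820/4.6863 = 7.4878 m/s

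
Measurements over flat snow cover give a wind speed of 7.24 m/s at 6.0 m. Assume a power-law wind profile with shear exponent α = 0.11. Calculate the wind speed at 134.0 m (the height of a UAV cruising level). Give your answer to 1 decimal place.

Power-law profile: V₂ = V₁ · (z₂/z₁)^α
V₂ = 7.24 × (134.0/6.0)^0.11 = 7.24 × (22.3333)^0.11
    = 7.24 × 1.4073 = 10.1888 m/s

10.2 m/s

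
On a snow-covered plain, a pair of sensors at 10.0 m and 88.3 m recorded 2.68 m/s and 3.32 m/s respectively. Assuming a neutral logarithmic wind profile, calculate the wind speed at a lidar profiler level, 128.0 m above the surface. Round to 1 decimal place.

3.4 m/s

Log law: V ∝ ln(z/z₀). From the pair, with r = V₁/V₂ = 0.80723,
ln z₀ = (ln z₁ − r·ln z₂)/(1 − r) = (2.3026 − 0.80723×4.4807)/0.19277 = -6.8184 → z₀ = 0.001093 m
V₃ = V₁ · ln(z₃/z₀)/ln(z₁/z₀) = 2.68 × 11.6705/9.1210 = 3.4291 m/s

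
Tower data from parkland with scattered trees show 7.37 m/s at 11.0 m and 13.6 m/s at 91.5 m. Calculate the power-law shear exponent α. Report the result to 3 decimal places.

α ≈ 0.289

Power law: V₂/V₁ = (z₂/z₁)^α ⇒ α = ln(V₂/V₁) / ln(z₂/z₁)
α = ln(13.6/7.37) / ln(91.5/11.0) = ln(1.8453) / ln(8.3182)
  = 0.61265 / 2.11844 = 0.28920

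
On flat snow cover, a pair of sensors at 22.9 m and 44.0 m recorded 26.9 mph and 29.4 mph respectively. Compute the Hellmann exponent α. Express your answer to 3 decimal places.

α ≈ 0.136

Power law: V₂/V₁ = (z₂/z₁)^α ⇒ α = ln(V₂/V₁) / ln(z₂/z₁)
α = ln(29.4/26.9) / ln(44.0/22.9) = ln(1.0929) / ln(1.9214)
  = 0.08887 / 0.65305 = 0.13608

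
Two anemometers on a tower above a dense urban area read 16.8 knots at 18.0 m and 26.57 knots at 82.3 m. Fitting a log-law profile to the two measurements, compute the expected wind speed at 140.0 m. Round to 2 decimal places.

29.98 knots

Log law: V ∝ ln(z/z₀). From the pair, with r = V₁/V₂ = 0.63229,
ln z₀ = (ln z₁ − r·ln z₂)/(1 − r) = (2.8904 − 0.63229×4.4104)/0.36771 = 0.2767 → z₀ = 1.319 m
V₃ = V₁ · ln(z₃/z₀)/ln(z₁/z₀) = 16.8 × 4.6650/2.6137 = 29.9848 knots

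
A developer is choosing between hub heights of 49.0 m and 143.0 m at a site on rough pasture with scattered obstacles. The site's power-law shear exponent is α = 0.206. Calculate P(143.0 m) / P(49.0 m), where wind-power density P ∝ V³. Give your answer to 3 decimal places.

Speed ratio: V_B/V_A = (z_B/z_A)^α = (143.0/49.0)^0.206 = (2.9184)^0.206 = 1.24686
Power-density ratio: P_B/P_A = (V_B/V_A)³ = (1.24686)³ = 1.93846

1.938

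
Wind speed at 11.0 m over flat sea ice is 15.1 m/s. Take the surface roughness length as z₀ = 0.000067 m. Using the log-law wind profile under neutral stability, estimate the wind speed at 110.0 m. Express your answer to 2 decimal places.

Log law: V(z) ∝ ln(z/z₀), so V₂/V₁ = ln(z₂/z₀) / ln(z₁/z₀).
ln(110.0/0.000067) = 14.3113, ln(11.0/0.000067) = 12.0087
V₂ = 15.1 × 14.3113/12.0087 = 15.1 × 1.1917 = 17.9953 m/s

18.00 m/s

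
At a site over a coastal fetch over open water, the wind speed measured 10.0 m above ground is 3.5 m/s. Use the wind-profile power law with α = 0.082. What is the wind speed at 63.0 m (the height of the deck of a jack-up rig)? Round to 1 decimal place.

4.1 m/s

Power-law profile: V₂ = V₁ · (z₂/z₁)^α
V₂ = 3.5 × (63.0/10.0)^0.082 = 3.5 × (6.3000)^0.082
    = 3.5 × 1.1629 = 4.0702 m/s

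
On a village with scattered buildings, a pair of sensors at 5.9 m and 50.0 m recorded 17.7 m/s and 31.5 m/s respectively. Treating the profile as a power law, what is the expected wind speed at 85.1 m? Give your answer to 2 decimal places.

36.36 m/s

First find α: α = ln(V₂/V₁)/ln(z₂/z₁) = ln(31.5/17.7)/ln(50.0/5.9) = 0.57642/2.13707 = 0.2697
Extrapolate from 50.0 m to 85.1 m: V₃ = 31.5 × (85.1/50.0)^0.2697 = 31.5 × 1.1542 = 36.3585 m/s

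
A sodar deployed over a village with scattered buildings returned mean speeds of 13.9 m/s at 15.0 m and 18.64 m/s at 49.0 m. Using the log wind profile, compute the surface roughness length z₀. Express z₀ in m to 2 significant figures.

z₀ ≈ 0.47 m

Log law: V(z) ∝ ln(z/z₀). With r = V₁/V₂ = 13.9/18.64 = 0.74571,
r · ln(z₂/z₀) = ln(z₁/z₀) ⇒ ln z₀ = (ln z₁ − r·ln z₂)/(1 − r)
ln z₀ = (2.70805 − 0.74571×3.89182) / 0.25429 = -0.7633
z₀ = exp(-0.7633) = 0.4661 m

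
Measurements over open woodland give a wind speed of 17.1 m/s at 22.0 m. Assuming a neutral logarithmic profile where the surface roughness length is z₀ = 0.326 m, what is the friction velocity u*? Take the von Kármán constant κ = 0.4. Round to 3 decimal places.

Log law: V(z) = (u*/κ) · ln(z/z₀) ⇒ u* = κ · V / ln(z/z₀)
u* = 0.4 × 17.1 / ln(22.0/0.326) = 0.4 × 17.1 / 4.2119
   = 6.8400 / 4.2119 = 1.6240 m/s

u* ≈ 1.624 m/s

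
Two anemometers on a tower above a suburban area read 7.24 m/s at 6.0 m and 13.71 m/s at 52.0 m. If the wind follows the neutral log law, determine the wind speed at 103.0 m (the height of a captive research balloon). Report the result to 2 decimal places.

Log law: V ∝ ln(z/z₀). From the pair, with r = V₁/V₂ = 0.52808,
ln z₀ = (ln z₁ − r·ln z₂)/(1 − r) = (1.7918 − 0.52808×3.9512)/0.47192 = -0.6247 → z₀ = 0.5354 m
V₃ = V₁ · ln(z₃/z₀)/ln(z₁/z₀) = 7.24 × 5.2595/2.4165 = 15.7578 m/s

15.76 m/s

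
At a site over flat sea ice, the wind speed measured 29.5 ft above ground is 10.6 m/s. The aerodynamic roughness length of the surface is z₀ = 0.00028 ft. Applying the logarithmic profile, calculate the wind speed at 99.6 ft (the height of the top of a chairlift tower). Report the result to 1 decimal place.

11.7 m/s

Log law: V(z) ∝ ln(z/z₀), so V₂/V₁ = ln(z₂/z₀) / ln(z₁/z₀).
ln(99.6/0.00028) = 12.7819, ln(29.5/0.00028) = 11.5651
V₂ = 10.6 × 12.7819/11.5651 = 10.6 × 1.1052 = 11.7152 m/s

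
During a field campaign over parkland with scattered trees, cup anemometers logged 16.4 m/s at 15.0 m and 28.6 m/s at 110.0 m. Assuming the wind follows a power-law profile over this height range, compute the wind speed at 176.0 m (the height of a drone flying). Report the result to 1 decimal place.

First find α: α = ln(V₂/V₁)/ln(z₂/z₁) = ln(28.6/16.4)/ln(110.0/15.0) = 0.55613/1.99243 = 0.2791
Extrapolate from 110.0 m to 176.0 m: V₃ = 28.6 × (176.0/110.0)^0.2791 = 28.6 × 1.1402 = 32.6092 m/s

32.6 m/s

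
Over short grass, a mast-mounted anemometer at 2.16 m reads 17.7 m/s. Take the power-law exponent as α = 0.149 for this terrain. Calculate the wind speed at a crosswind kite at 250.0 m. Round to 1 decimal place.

35.9 m/s

Power-law profile: V₂ = V₁ · (z₂/z₁)^α
V₂ = 17.7 × (250.0/2.16)^0.149 = 17.7 × (115.7407)^0.149
    = 17.7 × 2.0298 = 35.9280 m/s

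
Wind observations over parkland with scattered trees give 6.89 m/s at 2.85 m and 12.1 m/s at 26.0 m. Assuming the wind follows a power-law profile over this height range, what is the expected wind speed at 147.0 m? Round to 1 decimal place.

18.8 m/s

First find α: α = ln(V₂/V₁)/ln(z₂/z₁) = ln(12.1/6.89)/ln(26.0/2.85) = 0.56313/2.21078 = 0.2547
Extrapolate from 26.0 m to 147.0 m: V₃ = 12.1 × (147.0/26.0)^0.2547 = 12.1 × 1.5547 = 18.8115 m/s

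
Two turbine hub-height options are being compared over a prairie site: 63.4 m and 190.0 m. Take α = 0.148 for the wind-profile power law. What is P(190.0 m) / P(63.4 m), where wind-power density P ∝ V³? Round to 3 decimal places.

1.628

Speed ratio: V_B/V_A = (z_B/z_A)^α = (190.0/63.4)^0.148 = (2.9968)^0.148 = 1.17638
Power-density ratio: P_B/P_A = (V_B/V_A)³ = (1.17638)³ = 1.62794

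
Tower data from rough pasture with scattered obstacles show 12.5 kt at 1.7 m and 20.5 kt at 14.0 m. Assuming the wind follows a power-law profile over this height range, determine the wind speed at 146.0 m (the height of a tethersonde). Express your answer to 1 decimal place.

First find α: α = ln(V₂/V₁)/ln(z₂/z₁) = ln(20.5/12.5)/ln(14.0/1.7) = 0.49470/2.10843 = 0.2346
Extrapolate from 14.0 m to 146.0 m: V₃ = 20.5 × (146.0/14.0)^0.2346 = 20.5 × 1.7334 = 35.5351 kt

35.5 kt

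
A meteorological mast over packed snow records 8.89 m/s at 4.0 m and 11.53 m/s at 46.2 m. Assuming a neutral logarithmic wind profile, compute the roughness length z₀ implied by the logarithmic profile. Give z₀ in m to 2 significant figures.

z₀ ≈ 0.0011 m

Log law: V(z) ∝ ln(z/z₀). With r = V₁/V₂ = 8.89/11.53 = 0.77103,
r · ln(z₂/z₀) = ln(z₁/z₀) ⇒ ln z₀ = (ln z₁ − r·ln z₂)/(1 − r)
ln z₀ = (1.38629 − 0.77103×3.83298) / 0.22897 = -6.8527
z₀ = exp(-6.8527) = 0.001057 m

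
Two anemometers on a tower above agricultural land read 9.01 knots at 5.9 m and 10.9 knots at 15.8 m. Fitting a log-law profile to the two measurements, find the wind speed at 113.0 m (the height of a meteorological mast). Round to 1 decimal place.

Log law: V ∝ ln(z/z₀). From the pair, with r = V₁/V₂ = 0.82661,
ln z₀ = (ln z₁ − r·ln z₂)/(1 − r) = (1.7750 − 0.82661×2.7600)/0.17339 = -2.9210 → z₀ = 0.05388 m
V₃ = V₁ · ln(z₃/z₀)/ln(z₁/z₀) = 9.01 × 7.6484/4.6960 = 14.6747 knots

14.7 knots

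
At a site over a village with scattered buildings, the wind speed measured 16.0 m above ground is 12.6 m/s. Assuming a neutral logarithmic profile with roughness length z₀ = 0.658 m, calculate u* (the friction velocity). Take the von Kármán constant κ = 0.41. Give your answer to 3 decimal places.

u* ≈ 1.619 m/s

Log law: V(z) = (u*/κ) · ln(z/z₀) ⇒ u* = κ · V / ln(z/z₀)
u* = 0.41 × 12.6 / ln(16.0/0.658) = 0.41 × 12.6 / 3.1911
   = 5.1660 / 3.1911 = 1.6189 m/s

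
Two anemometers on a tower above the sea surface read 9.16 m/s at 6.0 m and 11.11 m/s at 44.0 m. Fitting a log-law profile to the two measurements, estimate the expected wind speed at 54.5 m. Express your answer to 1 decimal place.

11.3 m/s

Log law: V ∝ ln(z/z₀). From the pair, with r = V₁/V₂ = 0.82448,
ln z₀ = (ln z₁ − r·ln z₂)/(1 − r) = (1.7918 − 0.82448×3.7842)/0.17552 = -7.5676 → z₀ = 0.0005170 m
V₃ = V₁ · ln(z₃/z₀)/ln(z₁/z₀) = 9.16 × 11.5658/9.3593 = 11.3195 m/s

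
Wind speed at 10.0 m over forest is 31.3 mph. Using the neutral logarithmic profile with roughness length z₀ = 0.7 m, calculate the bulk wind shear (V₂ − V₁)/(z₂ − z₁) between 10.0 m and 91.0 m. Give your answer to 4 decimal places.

0.3209 mph/m

Log law: V₂ = V₁ · ln(z₂/z₀)/ln(z₁/z₀) = 31.3 × 4.8675/2.6593 = 57.2918 mph
ΔV/Δz = (57.2918 − 31.3)/(91.0 − 10.0) = 25.9918/81.0000 = 0.32089 mph/m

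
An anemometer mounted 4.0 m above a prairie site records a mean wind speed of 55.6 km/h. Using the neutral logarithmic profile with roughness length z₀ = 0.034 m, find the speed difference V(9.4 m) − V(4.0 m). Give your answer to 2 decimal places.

9.96 km/h

Log law: V₂ = V₁ · ln(z₂/z₀)/ln(z₁/z₀) = 55.6 × 5.6221/4.7677 = 65.5640 km/h
ΔV = 65.5640 − 55.6 = 9.9640 km/h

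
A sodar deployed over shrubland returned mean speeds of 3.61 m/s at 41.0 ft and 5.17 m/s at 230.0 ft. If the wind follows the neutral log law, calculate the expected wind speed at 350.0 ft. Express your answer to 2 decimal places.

5.55 m/s

Log law: V ∝ ln(z/z₀). From the pair, with r = V₁/V₂ = 0.69826,
ln z₀ = (ln z₁ − r·ln z₂)/(1 − r) = (3.7136 − 0.69826×5.4381)/0.30174 = -0.2771 → z₀ = 0.7580 ft
V₃ = V₁ · ln(z₃/z₀)/ln(z₁/z₀) = 3.61 × 6.1350/3.9907 = 5.5498 m/s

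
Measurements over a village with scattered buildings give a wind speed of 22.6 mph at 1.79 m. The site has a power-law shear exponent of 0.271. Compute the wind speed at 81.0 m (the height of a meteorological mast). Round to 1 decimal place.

Power-law profile: V₂ = V₁ · (z₂/z₁)^α
V₂ = 22.6 × (81.0/1.79)^0.271 = 22.6 × (45.2514)^0.271
    = 22.6 × 2.8098 = 63.5016 mph

63.5 mph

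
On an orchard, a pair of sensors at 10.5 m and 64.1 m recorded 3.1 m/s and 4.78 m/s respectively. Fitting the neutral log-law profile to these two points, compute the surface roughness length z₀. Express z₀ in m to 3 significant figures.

Log law: V(z) ∝ ln(z/z₀). With r = V₁/V₂ = 3.1/4.78 = 0.64854,
r · ln(z₂/z₀) = ln(z₁/z₀) ⇒ ln z₀ = (ln z₁ − r·ln z₂)/(1 − r)
ln z₀ = (2.35138 − 0.64854×4.16044) / 0.35146 = -0.9868
z₀ = exp(-0.9868) = 0.3728 m

z₀ ≈ 0.373 m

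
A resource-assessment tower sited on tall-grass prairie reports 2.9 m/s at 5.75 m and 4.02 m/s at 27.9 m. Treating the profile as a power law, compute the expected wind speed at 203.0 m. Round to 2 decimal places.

First find α: α = ln(V₂/V₁)/ln(z₂/z₁) = ln(4.02/2.9)/ln(27.9/5.75) = 0.32657/1.57943 = 0.2068
Extrapolate from 27.9 m to 203.0 m: V₃ = 4.02 × (203.0/27.9)^0.2068 = 4.02 × 1.5073 = 6.0595 m/s

6.06 m/s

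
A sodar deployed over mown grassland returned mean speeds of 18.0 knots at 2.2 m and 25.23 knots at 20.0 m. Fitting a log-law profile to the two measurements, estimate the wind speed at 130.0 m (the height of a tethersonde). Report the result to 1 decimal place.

Log law: V ∝ ln(z/z₀). From the pair, with r = V₁/V₂ = 0.71344,
ln z₀ = (ln z₁ − r·ln z₂)/(1 − r) = (0.7885 − 0.71344×2.9957)/0.28656 = -4.7068 → z₀ = 0.009033 m
V₃ = V₁ · ln(z₃/z₀)/ln(z₁/z₀) = 18.0 × 9.5744/5.4953 = 31.3611 knots

31.4 knots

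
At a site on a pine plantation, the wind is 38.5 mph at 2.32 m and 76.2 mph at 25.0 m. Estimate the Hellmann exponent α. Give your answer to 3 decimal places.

α ≈ 0.287

Power law: V₂/V₁ = (z₂/z₁)^α ⇒ α = ln(V₂/V₁) / ln(z₂/z₁)
α = ln(76.2/38.5) / ln(25.0/2.32) = ln(1.9792) / ln(10.7759)
  = 0.68270 / 2.37731 = 0.28717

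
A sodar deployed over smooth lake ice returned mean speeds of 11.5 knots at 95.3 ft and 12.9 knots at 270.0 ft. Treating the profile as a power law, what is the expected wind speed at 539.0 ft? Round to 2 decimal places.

First find α: α = ln(V₂/V₁)/ln(z₂/z₁) = ln(12.9/11.5)/ln(270.0/95.3) = 0.11488/1.04139 = 0.1103
Extrapolate from 270.0 ft to 539.0 ft: V₃ = 12.9 × (539.0/270.0)^0.1103 = 12.9 × 1.0792 = 13.9222 knots

13.92 knots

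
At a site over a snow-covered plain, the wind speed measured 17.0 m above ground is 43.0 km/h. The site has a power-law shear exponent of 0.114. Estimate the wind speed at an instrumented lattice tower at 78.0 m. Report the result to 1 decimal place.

51.2 km/h

Power-law profile: V₂ = V₁ · (z₂/z₁)^α
V₂ = 43.0 × (78.0/17.0)^0.114 = 43.0 × (4.5882)^0.114
    = 43.0 × 1.1897 = 51.1559 km/h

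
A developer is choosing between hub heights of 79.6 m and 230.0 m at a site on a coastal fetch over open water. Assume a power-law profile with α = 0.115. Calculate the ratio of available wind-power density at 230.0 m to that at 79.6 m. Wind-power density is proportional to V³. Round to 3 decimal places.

1.442

Speed ratio: V_B/V_A = (z_B/z_A)^α = (230.0/79.6)^0.115 = (2.8894)^0.115 = 1.12978
Power-density ratio: P_B/P_A = (V_B/V_A)³ = (1.12978)³ = 1.44205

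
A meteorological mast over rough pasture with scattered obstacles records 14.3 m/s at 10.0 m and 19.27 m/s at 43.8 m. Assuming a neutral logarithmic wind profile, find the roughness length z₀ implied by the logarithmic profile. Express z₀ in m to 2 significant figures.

Log law: V(z) ∝ ln(z/z₀). With r = V₁/V₂ = 14.3/19.27 = 0.74209,
r · ln(z₂/z₀) = ln(z₁/z₀) ⇒ ln z₀ = (ln z₁ − r·ln z₂)/(1 − r)
ln z₀ = (2.30259 − 0.74209×3.77963) / 0.25791 = -1.9473
z₀ = exp(-1.9473) = 0.1427 m

z₀ ≈ 0.14 m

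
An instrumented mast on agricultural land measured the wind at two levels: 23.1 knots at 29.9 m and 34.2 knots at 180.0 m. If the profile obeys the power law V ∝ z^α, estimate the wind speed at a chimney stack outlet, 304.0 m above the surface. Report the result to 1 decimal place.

38.4 knots

First find α: α = ln(V₂/V₁)/ln(z₂/z₁) = ln(34.2/23.1)/ln(180.0/29.9) = 0.39239/1.79510 = 0.2186
Extrapolate from 180.0 m to 304.0 m: V₃ = 34.2 × (304.0/180.0)^0.2186 = 34.2 × 1.1214 = 38.3511 knots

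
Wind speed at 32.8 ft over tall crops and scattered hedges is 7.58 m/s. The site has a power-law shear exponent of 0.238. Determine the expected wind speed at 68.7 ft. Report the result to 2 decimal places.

Power-law profile: V₂ = V₁ · (z₂/z₁)^α
V₂ = 7.58 × (68.7/32.8)^0.238 = 7.58 × (2.0945)^0.238
    = 7.58 × 1.1924 = 9.0383 m/s

9.04 m/s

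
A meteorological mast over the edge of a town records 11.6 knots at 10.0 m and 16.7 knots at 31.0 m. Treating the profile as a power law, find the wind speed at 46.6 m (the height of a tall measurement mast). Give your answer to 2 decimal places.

First find α: α = ln(V₂/V₁)/ln(z₂/z₁) = ln(16.7/11.6)/ln(31.0/10.0) = 0.36440/1.13140 = 0.3221
Extrapolate from 31.0 m to 46.6 m: V₃ = 16.7 × (46.6/31.0)^0.3221 = 16.7 × 1.1403 = 19.0429 knots

19.04 knots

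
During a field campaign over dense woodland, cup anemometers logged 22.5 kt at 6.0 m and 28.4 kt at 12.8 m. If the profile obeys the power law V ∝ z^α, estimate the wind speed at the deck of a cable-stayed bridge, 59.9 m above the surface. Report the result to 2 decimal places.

45.64 kt

First find α: α = ln(V₂/V₁)/ln(z₂/z₁) = ln(28.4/22.5)/ln(12.8/6.0) = 0.23287/0.75769 = 0.3073
Extrapolate from 12.8 m to 59.9 m: V₃ = 28.4 × (59.9/12.8)^0.3073 = 28.4 × 1.6069 = 45.6361 kt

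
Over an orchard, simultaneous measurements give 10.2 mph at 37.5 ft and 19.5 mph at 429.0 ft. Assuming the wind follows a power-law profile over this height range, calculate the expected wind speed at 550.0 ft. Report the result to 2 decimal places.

First find α: α = ln(V₂/V₁)/ln(z₂/z₁) = ln(19.5/10.2)/ln(429.0/37.5) = 0.64803/2.43712 = 0.2659
Extrapolate from 429.0 ft to 550.0 ft: V₃ = 19.5 × (550.0/429.0)^0.2659 = 19.5 × 1.0683 = 20.8318 mph

20.83 mph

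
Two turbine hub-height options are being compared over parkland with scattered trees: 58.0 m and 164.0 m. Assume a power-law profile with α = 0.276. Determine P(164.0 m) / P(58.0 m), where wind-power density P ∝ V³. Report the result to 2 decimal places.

2.36

Speed ratio: V_B/V_A = (z_B/z_A)^α = (164.0/58.0)^0.276 = (2.8276)^0.276 = 1.33227
Power-density ratio: P_B/P_A = (V_B/V_A)³ = (1.33227)³ = 2.36468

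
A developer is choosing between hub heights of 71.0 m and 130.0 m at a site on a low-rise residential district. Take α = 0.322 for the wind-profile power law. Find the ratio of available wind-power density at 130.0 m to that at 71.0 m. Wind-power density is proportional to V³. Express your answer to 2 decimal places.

Speed ratio: V_B/V_A = (z_B/z_A)^α = (130.0/71.0)^0.322 = (1.8310)^0.322 = 1.21502
Power-density ratio: P_B/P_A = (V_B/V_A)³ = (1.21502)³ = 1.79372

1.79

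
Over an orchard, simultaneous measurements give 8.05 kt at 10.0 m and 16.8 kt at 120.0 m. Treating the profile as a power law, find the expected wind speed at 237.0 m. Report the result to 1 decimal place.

20.6 kt

First find α: α = ln(V₂/V₁)/ln(z₂/z₁) = ln(16.8/8.05)/ln(120.0/10.0) = 0.73571/2.48491 = 0.2961
Extrapolate from 120.0 m to 237.0 m: V₃ = 16.8 × (237.0/120.0)^0.2961 = 16.8 × 1.2232 = 20.5503 kt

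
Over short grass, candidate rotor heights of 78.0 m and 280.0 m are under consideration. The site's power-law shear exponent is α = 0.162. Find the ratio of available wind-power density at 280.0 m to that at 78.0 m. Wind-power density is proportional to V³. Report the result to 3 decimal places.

Speed ratio: V_B/V_A = (z_B/z_A)^α = (280.0/78.0)^0.162 = (3.5897)^0.162 = 1.23004
Power-density ratio: P_B/P_A = (V_B/V_A)³ = (1.23004)³ = 1.86106

1.861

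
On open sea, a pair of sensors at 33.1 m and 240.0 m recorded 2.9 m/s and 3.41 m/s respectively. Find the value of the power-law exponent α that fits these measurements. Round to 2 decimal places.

Power law: V₂/V₁ = (z₂/z₁)^α ⇒ α = ln(V₂/V₁) / ln(z₂/z₁)
α = ln(3.41/2.9) / ln(240.0/33.1) = ln(1.1759) / ln(7.2508)
  = 0.16200 / 1.98111 = 0.08177

α ≈ 0.08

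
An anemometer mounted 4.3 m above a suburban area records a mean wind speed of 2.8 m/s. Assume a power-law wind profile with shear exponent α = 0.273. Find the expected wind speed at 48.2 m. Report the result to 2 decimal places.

5.42 m/s

Power-law profile: V₂ = V₁ · (z₂/z₁)^α
V₂ = 2.8 × (48.2/4.3)^0.273 = 2.8 × (11.2093)^0.273
    = 2.8 × 1.9343 = 5.4162 m/s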